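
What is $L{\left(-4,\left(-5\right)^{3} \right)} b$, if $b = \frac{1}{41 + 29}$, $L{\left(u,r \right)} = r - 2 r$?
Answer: $\frac{25}{14} \approx 1.7857$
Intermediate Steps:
$L{\left(u,r \right)} = - r$
$b = \frac{1}{70} \approx 0.014286$
$L{\left(-4,\left(-5\right)^{3} \right)} b = - \left(-5\right)^{3} \cdot \frac{1}{70} = \left(-1\right) \left(-125\right) \frac{1}{70} = 125 \cdot \frac{1}{70} = \frac{25}{14}$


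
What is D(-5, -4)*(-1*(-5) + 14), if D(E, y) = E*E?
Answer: 475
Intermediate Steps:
D(E, y) = E²
D(-5, -4)*(-1*(-5) + 14) = (-5)²*(-1*(-5) + 14) = 25*(5 + 14) = 25*19 = 475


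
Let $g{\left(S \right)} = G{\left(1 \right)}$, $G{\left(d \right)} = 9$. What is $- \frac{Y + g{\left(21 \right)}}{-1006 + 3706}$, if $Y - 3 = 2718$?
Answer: $- \frac{91}{90} \approx -1.0111$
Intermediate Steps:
$Y = 2721$ ($Y = 3 + 2718 = 2721$)
$g{\left(S \right)} = 9$
$- \frac{Y + g{\left(21 \right)}}{-1006 + 3706} = - \frac{2721 + 9}{-1006 + 3706} = - \frac{2730}{2700} = \left(-1\right) \frac{91}{90} = - \frac{91}{90}$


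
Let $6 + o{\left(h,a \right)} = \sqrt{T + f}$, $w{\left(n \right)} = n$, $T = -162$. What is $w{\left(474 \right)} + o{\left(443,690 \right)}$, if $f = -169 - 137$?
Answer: $468 + 6 i \sqrt{13} \approx 468.0 + 21.633 i$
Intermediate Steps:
$f = -306$ ($f = -169 - 137 = -306$)
$o{\left(h,a \right)} = -6 + 6 i \sqrt{13}$ ($o{\left(h,a \right)} = -6 + \sqrt{-162 - 306} = -6 + \sqrt{-468} = -6 + 6 i \sqrt{13}$)
$w{\left(474 \right)} + o{\left(443,690 \right)} = 474 - \left(6 - 6 i \sqrt{13}\right) = 468 + 6 i \sqrt{13}$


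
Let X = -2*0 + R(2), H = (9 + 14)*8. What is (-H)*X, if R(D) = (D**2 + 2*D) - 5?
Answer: -552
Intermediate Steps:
R(D) = -5 + D**2 + 2*D
H = 184 (H = 23*8 = 184)
X = 3 (X = -2*0 + (-5 + 2**2 + 2*2) = 0 + (-5 + 4 + 4) = 0 + 3 = 3)
(-H)*X = -1*184*3 = -184*3 = -552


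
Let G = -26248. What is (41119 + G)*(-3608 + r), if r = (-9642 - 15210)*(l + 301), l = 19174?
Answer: -7197509096268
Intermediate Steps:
r = -483992700 (r = (-9642 - 15210)*(19174 + 301) = -24852*19475 = -483992700)
(41119 + G)*(-3608 + r) = (41119 - 26248)*(-3608 - 483992700) = 14871*(-483996308) = -7197509096268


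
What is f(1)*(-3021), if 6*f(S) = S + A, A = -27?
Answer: 13091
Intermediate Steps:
f(S) = -9/2 + S/6 (f(S) = (S - 27)/6 = (-27 + S)/6 = -9/2 + S/6)
f(1)*(-3021) = (-9/2 + (⅙)*1)*(-3021) = (-9/2 + ⅙)*(-3021) = -13/3*(-3021) = 13091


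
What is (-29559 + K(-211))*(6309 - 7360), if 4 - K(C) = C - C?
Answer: 31062305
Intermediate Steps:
K(C) = 4 (K(C) = 4 - (C - C) = 4 - 1*0 = 4 + 0 = 4)
(-29559 + K(-211))*(6309 - 7360) = (-29559 + 4)*(6309 - 7360) = -29555*(-1051) = 31062305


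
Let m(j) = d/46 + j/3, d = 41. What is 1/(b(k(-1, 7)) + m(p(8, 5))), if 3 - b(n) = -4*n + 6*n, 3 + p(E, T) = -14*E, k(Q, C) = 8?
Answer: -138/6961 ≈ -0.019825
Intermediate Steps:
p(E, T) = -3 - 14*E
b(n) = 3 - 2*n (b(n) = 3 - (-4*n + 6*n) = 3 - 2*n)
m(j) = 41/46 + j/3
1/(b(k(-1, 7)) + m(p(8, 5))) = 1/((3 - 2*8) + (41/46 + (-3 - 14*8)/3)) = 1/((3 - 16) + (41/46 + (-3 - 112)/3)) = 1/(-13 + (41/46 + (1/3)*(-115))) = 1/(-13 + (41/46 - 115/3)) = 1/(-13 - 5167/138) = 1/(-6961/138) = -138/6961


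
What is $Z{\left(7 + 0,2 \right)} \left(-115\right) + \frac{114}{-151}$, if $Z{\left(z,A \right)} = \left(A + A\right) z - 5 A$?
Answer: $- \frac{312684}{151} \approx -2070.8$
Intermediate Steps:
$Z{\left(z,A \right)} = - 5 A + 2 A z$ ($Z{\left(z,A \right)} = 2 A z - 5 A = - 5 A + 2 A z$)
$Z{\left(7 + 0,2 \right)} \left(-115\right) + \frac{114}{-151} = 2 \left(-5 + 2 \left(7 + 0\right)\right) \left(-115\right) + \frac{114}{-151} = 2 \left(-5 + 2 \cdot 7\right) \left(-115\right) + 114 \left(- \frac{1}{151}\right) = 2 \left(-5 + 14\right) \left(-115\right) - \frac{114}{151} = 2 \cdot 9 \left(-115\right) - \frac{114}{151} = 18 \left(-115\right) - \frac{114}{151} = -2070 - \frac{114}{151} = - \frac{312684}{151}$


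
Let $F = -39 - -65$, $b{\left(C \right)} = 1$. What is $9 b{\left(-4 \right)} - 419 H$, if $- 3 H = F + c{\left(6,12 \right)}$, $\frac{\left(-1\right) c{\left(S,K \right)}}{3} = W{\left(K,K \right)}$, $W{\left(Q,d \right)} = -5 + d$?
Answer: $\frac{2122}{3} \approx 707.33$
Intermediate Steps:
$c{\left(S,K \right)} = 15 - 3 K$ ($c{\left(S,K \right)} = - 3 \left(-5 + K\right) = 15 - 3 K$)
$F = 26$ ($F = -39 + 65 = 26$)
$H = - \frac{5}{3}$ ($H = - \frac{26 + \left(15 - 36\right)}{3} = - \frac{26 - 21}{3} = \left(- \frac{1}{3}\right) 5 = - \frac{5}{3} \approx -1.6667$)
$9 b{\left(-4 \right)} - 419 H = 9 \cdot 1 - - \frac{2095}{3} = 9 + \frac{2095}{3} = \frac{2122}{3}$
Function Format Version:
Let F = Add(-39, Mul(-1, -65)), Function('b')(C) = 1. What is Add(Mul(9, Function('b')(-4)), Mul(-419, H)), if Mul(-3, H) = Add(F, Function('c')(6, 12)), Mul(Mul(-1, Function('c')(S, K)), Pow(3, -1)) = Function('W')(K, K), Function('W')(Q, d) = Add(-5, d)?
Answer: Rational(2122, 3) ≈ 707.33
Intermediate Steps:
Function('c')(S, K) = Add(15, Mul(-3, K)) (Function('c')(S, K) = Mul(-3, Add(-5, K)) = Add(15, Mul(-3, K)))
F = 26 (F = Add(-39, 65) = 26)
H = Rational(-5, 3) (H = Mul(Rational(-1, 3), Add(26, Add(15, Mul(-3, 12)))) = Mul(Rational(-1, 3), Add(26, Add(15, -36))) = Mul(Rational(-1, 3), Add(26, -21)) = Mul(Rational(-1, 3), 5) = Rational(-5, 3) ≈ -1.6667)
Add(Mul(9, Function('b')(-4)), Mul(-419, H)) = Add(Mul(9, 1), Mul(-419, Rational(-5, 3))) = Add(9, Rational(2095, 3)) = Rational(2122, 3)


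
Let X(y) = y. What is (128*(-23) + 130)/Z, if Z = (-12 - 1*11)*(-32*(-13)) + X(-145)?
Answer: 2814/9713 ≈ 0.28971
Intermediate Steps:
Z = -9713 (Z = (-12 - 1*11)*(-32*(-13)) - 145 = (-12 - 11)*416 - 145 = -23*416 - 145 = -9568 - 145 = -9713)
(128*(-23) + 130)/Z = (128*(-23) + 130)/(-9713) = (-2944 + 130)*(-1/9713) = -2814*(-1/9713) = 2814/9713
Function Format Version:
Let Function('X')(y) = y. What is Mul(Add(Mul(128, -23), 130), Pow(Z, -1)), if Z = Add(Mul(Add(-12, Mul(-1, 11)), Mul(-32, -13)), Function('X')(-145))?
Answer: Rational(2814, 9713) ≈ 0.28971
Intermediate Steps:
Z = -9713 (Z = Add(Mul(Add(-12, Mul(-1, 11)), Mul(-32, -13)), -145) = Add(Mul(Add(-12, -11), 416), -145) = Add(Mul(-23, 416), -145) = Add(-9568, -145) = -9713)
Mul(Add(Mul(128, -23), 130), Pow(Z, -1)) = Mul(Add(Mul(128, -23), 130), Pow(-9713, -1)) = Mul(Add(-2944, 130), Rational(-1, 9713)) = Mul(-2814, Rational(-1, 9713)) = Rational(2814, 9713)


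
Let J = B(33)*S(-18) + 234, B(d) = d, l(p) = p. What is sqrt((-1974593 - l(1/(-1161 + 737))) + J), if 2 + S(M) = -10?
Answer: I*sqrt(88753388614)/212 ≈ 1405.3*I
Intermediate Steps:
S(M) = -12 (S(M) = -2 - 10 = -12)
J = -162 (J = 33*(-12) + 234 = -396 + 234 = -162)
sqrt((-1974593 - l(1/(-1161 + 737))) + J) = sqrt((-1974593 - 1/(-1161 + 737)) - 162) = sqrt((-1974593 - 1/(-424)) - 162) = sqrt((-1974593 - 1*(-1/424)) - 162) = sqrt((-1974593 + 1/424) - 162) = sqrt(-837227431/424 - 162) = sqrt(-837296119/424) = I*sqrt(88753388614)/212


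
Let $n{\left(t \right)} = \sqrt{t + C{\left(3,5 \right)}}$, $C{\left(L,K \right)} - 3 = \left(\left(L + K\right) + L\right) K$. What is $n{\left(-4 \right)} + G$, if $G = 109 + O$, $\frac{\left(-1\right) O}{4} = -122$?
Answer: $597 + 3 \sqrt{6} \approx 604.35$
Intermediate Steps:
$O = 488$ ($O = \left(-4\right) \left(-122\right) = 488$)
$C{\left(L,K \right)} = 3 + K \left(K + 2 L\right)$ ($C{\left(L,K \right)} = 3 + \left(\left(L + K\right) + L\right) K = 3 + \left(\left(K + L\right) + L\right) K = 3 + \left(K + 2 L\right) K = 3 + K \left(K + 2 L\right)$)
$G = 597$ ($G = 109 + 488 = 597$)
$n{\left(t \right)} = \sqrt{58 + t}$ ($n{\left(t \right)} = \sqrt{t + \left(3 + 5^{2} + 2 \cdot 5 \cdot 3\right)} = \sqrt{t + \left(3 + 25 + 30\right)} = \sqrt{t + 58} = \sqrt{58 + t}$)
$n{\left(-4 \right)} + G = \sqrt{58 - 4} + 597 = \sqrt{54} + 597 = 3 \sqrt{6} + 597 = 597 + 3 \sqrt{6}$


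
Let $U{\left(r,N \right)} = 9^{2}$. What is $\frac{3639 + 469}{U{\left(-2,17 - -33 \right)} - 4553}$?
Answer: $- \frac{79}{86} \approx -0.9186$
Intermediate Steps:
$U{\left(r,N \right)} = 81$
$\frac{3639 + 469}{U{\left(-2,17 - -33 \right)} - 4553} = \frac{3639 + 469}{81 - 4553} = \frac{4108}{-4472} = 4108 \left(- \frac{1}{4472}\right) = - \frac{79}{86}$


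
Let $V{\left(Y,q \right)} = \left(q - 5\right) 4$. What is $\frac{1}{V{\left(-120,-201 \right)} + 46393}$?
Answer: $\frac{1}{45569} \approx 2.1945 \cdot 10^{-5}$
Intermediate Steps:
$V{\left(Y,q \right)} = -20 + 4 q$ ($V{\left(Y,q \right)} = \left(-5 + q\right) 4 = -20 + 4 q$)
$\frac{1}{V{\left(-120,-201 \right)} + 46393} = \frac{1}{\left(-20 + 4 \left(-201\right)\right) + 46393} = \frac{1}{\left(-20 - 804\right) + 46393} = \frac{1}{-824 + 46393} = \frac{1}{45569}$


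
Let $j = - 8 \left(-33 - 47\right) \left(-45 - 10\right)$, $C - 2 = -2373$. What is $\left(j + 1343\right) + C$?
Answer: $-36228$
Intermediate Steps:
$C = -2371$ ($C = 2 - 2373 = -2371$)
$j = -35200$ ($j = - 8 \left(\left(-80\right) \left(-55\right)\right) = \left(-8\right) 4400 = -35200$)
$\left(j + 1343\right) + C = \left(-35200 + 1343\right) - 2371 = -33857 - 2371 = -36228$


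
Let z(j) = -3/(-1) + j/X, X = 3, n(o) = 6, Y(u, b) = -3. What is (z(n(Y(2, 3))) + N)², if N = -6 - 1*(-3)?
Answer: 4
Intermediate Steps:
z(j) = 3 + j/3 (z(j) = -3/(-1) + j/3 = -3*(-1) + j*(⅓) = 3 + j/3)
N = -3 (N = -6 + 3 = -3)
(z(n(Y(2, 3))) + N)² = ((3 + (⅓)*6) - 3)² = ((3 + 2) - 3)² = (5 - 3)² = 2² = 4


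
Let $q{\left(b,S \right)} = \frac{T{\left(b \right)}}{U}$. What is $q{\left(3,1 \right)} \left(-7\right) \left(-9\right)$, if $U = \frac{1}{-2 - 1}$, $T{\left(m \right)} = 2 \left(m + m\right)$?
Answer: $-2268$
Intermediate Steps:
$T{\left(m \right)} = 4 m$ ($T{\left(m \right)} = 2 \cdot 2 m = 4 m$)
$U = - \frac{1}{3}$ ($U = \frac{1}{-3} = - \frac{1}{3} \approx -0.33333$)
$q{\left(b,S \right)} = - 12 b$ ($q{\left(b,S \right)} = \frac{4 b}{- \frac{1}{3}} = 4 b \left(-3\right) = - 12 b$)
$q{\left(3,1 \right)} \left(-7\right) \left(-9\right) = \left(-12\right) 3 \left(-7\right) \left(-9\right) = \left(-36\right) \left(-7\right) \left(-9\right) = 252 \left(-9\right) = -2268$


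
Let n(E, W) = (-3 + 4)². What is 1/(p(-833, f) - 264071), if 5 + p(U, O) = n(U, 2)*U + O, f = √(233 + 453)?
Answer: -264909/70176777595 - 7*√14/70176777595 ≈ -3.7753e-6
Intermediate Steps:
n(E, W) = 1 (n(E, W) = 1² = 1)
f = 7*√14 (f = √686 = 7*√14 ≈ 26.192)
p(U, O) = -5 + O + U (p(U, O) = -5 + (1*U + O) = -5 + (U + O) = -5 + (O + U) = -5 + O + U)
1/(p(-833, f) - 264071) = 1/((-5 + 7*√14 - 833) - 264071) = 1/((-838 + 7*√14) - 264071) = 1/(-264909 + 7*√14)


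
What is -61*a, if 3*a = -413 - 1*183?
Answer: 36356/3 ≈ 12119.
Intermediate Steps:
a = -596/3 (a = (-413 - 1*183)/3 = (-413 - 183)/3 = (⅓)*(-596) = -596/3 ≈ -198.67)
-61*a = -61*(-596/3) = 36356/3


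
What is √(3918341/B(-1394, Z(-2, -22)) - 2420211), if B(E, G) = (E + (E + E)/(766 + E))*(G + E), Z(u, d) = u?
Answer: I*√56120036467705066806031/152276378 ≈ 1555.7*I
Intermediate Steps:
B(E, G) = (E + G)*(E + 2*E/(766 + E)) (B(E, G) = (E + (2*E)/(766 + E))*(E + G) = (E + 2*E/(766 + E))*(E + G) = (E + G)*(E + 2*E/(766 + E)))
√(3918341/B(-1394, Z(-2, -22)) - 2420211) = √(3918341/((-1394*((-1394)² + 768*(-1394) + 768*(-2) - 1394*(-2))/(766 - 1394))) - 2420211) = √(3918341/((-1394*(1943236 - 1070592 - 1536 + 2788)/(-628))) - 2420211) = √(3918341/((-1394*(-1/628)*873896)) - 2420211) = √(3918341/(304552756/157) - 2420211) = √(3918341*(157/304552756) - 2420211) = √(615179537/304552756 - 2420211) = √(-737081314971979/304552756) = I*√56120036467705066806031/152276378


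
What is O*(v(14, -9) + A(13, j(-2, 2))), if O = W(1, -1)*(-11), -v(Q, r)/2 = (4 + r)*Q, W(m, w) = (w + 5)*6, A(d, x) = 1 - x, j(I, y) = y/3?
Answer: -37048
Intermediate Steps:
j(I, y) = y/3 (j(I, y) = y*(⅓) = y/3)
W(m, w) = 30 + 6*w (W(m, w) = (5 + w)*6 = 30 + 6*w)
v(Q, r) = -2*Q*(4 + r) (v(Q, r) = -2*(4 + r)*Q = -2*Q*(4 + r))
O = -264 (O = (30 + 6*(-1))*(-11) = (30 - 6)*(-11) = 24*(-11) = -264)
O*(v(14, -9) + A(13, j(-2, 2))) = -264*(-2*14*(4 - 9) + (1 - 2/3)) = -264*(-2*14*(-5) + (1 - 1*⅔)) = -264*(140 + (1 - ⅔)) = -264*(140 + ⅓) = -264*421/3 = -37048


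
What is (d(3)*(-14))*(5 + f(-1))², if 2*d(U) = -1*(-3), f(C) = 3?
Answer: -1344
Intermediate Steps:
d(U) = 3/2 (d(U) = (-1*(-3))/2 = (½)*3 = 3/2)
(d(3)*(-14))*(5 + f(-1))² = ((3/2)*(-14))*(5 + 3)² = -21*8² = -21*64 = -1344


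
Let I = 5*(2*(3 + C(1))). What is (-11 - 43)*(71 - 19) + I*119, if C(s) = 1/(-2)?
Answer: 167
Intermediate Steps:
C(s) = -½ (C(s) = 1*(-½) = -½)
I = 25 (I = 5*(2*(3 - ½)) = 5*(2*(5/2)) = 5*5 = 25)
(-11 - 43)*(71 - 19) + I*119 = (-11 - 43)*(71 - 19) + 25*119 = -54*52 + 2975 = -2808 + 2975 = 167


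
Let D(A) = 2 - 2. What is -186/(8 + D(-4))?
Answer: -93/4 ≈ -23.250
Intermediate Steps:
D(A) = 0
-186/(8 + D(-4)) = -186/(8 + 0) = -186/8 = -186*1/8 = -93/4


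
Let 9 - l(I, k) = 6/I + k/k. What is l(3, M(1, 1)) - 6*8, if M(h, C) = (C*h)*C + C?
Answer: -42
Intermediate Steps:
M(h, C) = C + h*C**2 (M(h, C) = h*C**2 + C = C + h*C**2)
l(I, k) = 8 - 6/I (l(I, k) = 9 - (6/I + k/k) = 9 - (6/I + 1) = 9 - (1 + 6/I) = 9 + (-1 - 6/I) = 8 - 6/I)
l(3, M(1, 1)) - 6*8 = (8 - 6/3) - 6*8 = (8 - 6*1/3) - 48 = (8 - 2) - 48 = 6 - 48 = -42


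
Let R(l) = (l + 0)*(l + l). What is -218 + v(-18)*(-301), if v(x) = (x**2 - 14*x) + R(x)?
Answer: -368642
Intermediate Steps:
R(l) = 2*l**2 (R(l) = l*(2*l) = 2*l**2)
v(x) = -14*x + 3*x**2 (v(x) = (x**2 - 14*x) + 2*x**2 = -14*x + 3*x**2)
-218 + v(-18)*(-301) = -218 - 18*(-14 + 3*(-18))*(-301) = -218 - 18*(-14 - 54)*(-301) = -218 - 18*(-68)*(-301) = -218 + 1224*(-301) = -218 - 368424 = -368642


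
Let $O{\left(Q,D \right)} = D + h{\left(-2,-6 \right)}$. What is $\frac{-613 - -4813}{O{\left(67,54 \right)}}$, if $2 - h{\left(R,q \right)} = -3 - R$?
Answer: $\frac{1400}{19} \approx 73.684$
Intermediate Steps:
$h{\left(R,q \right)} = 5 + R$ ($h{\left(R,q \right)} = 2 - \left(-3 - R\right) = 2 + \left(3 + R\right) = 5 + R$)
$O{\left(Q,D \right)} = 3 + D$ ($O{\left(Q,D \right)} = D + \left(5 - 2\right) = D + 3 = 3 + D$)
$\frac{-613 - -4813}{O{\left(67,54 \right)}} = \frac{-613 - -4813}{3 + 54} = \frac{-613 + 4813}{57} = 4200 \cdot \frac{1}{57} = \frac{1400}{19}$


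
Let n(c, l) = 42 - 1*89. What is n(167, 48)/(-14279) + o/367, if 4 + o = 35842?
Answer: 511748051/5240393 ≈ 97.655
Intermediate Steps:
n(c, l) = -47 (n(c, l) = 42 - 89 = -47)
o = 35838 (o = -4 + 35842 = 35838)
n(167, 48)/(-14279) + o/367 = -47/(-14279) + 35838/367 = -47*(-1/14279) + 35838*(1/367) = 47/14279 + 35838/367 = 511748051/5240393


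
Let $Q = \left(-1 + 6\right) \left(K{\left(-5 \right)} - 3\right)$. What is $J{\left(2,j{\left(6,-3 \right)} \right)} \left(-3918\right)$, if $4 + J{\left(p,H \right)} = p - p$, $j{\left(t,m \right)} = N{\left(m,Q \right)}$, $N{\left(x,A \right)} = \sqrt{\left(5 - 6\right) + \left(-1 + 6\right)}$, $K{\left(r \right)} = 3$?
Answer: $15672$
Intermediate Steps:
$Q = 0$ ($Q = \left(-1 + 6\right) \left(3 - 3\right) = 5 \cdot 0 = 0$)
$N{\left(x,A \right)} = 2$ ($N{\left(x,A \right)} = \sqrt{\left(5 - 6\right) + 5} = \sqrt{-1 + 5} = \sqrt{4} = 2$)
$j{\left(t,m \right)} = 2$
$J{\left(p,H \right)} = -4$ ($J{\left(p,H \right)} = -4 + \left(p - p\right) = -4 + 0 = -4$)
$J{\left(2,j{\left(6,-3 \right)} \right)} \left(-3918\right) = \left(-4\right) \left(-3918\right) = 15672$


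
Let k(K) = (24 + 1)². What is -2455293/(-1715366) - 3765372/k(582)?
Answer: -6457456548027/1072103750 ≈ -6023.2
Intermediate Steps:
k(K) = 625 (k(K) = 25² = 625)
-2455293/(-1715366) - 3765372/k(582) = -2455293/(-1715366) - 3765372/625 = -2455293*(-1/1715366) - 3765372*1/625 = 2455293/1715366 - 3765372/625 = -6457456548027/1072103750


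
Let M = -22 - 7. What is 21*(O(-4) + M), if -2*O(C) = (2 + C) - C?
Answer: -630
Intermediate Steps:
M = -29
O(C) = -1 (O(C) = -((2 + C) - C)/2 = -½*2 = -1)
21*(O(-4) + M) = 21*(-1 - 29) = 21*(-30) = -630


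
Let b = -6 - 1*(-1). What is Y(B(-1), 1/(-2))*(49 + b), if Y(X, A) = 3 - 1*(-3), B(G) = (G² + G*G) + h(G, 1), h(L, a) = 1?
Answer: 264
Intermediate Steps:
b = -5 (b = -6 + 1 = -5)
B(G) = 1 + 2*G² (B(G) = (G² + G*G) + 1 = (G² + G²) + 1 = 2*G² + 1 = 1 + 2*G²)
Y(X, A) = 6 (Y(X, A) = 3 + 3 = 6)
Y(B(-1), 1/(-2))*(49 + b) = 6*(49 - 5) = 6*44 = 264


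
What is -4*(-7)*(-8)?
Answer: -224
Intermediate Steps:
-4*(-7)*(-8) = 28*(-8) = -224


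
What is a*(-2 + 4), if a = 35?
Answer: 70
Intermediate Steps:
a*(-2 + 4) = 35*(-2 + 4) = 35*2 = 70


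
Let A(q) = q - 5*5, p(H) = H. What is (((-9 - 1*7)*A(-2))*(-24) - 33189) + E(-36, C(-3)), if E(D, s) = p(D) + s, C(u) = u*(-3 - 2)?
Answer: -43578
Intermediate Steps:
C(u) = -5*u (C(u) = u*(-5) = -5*u)
A(q) = -25 + q (A(q) = q - 1*25 = q - 25 = -25 + q)
E(D, s) = D + s
(((-9 - 1*7)*A(-2))*(-24) - 33189) + E(-36, C(-3)) = (((-9 - 1*7)*(-25 - 2))*(-24) - 33189) + (-36 - 5*(-3)) = (((-9 - 7)*(-27))*(-24) - 33189) + (-36 + 15) = (-16*(-27)*(-24) - 33189) - 21 = (432*(-24) - 33189) - 21 = (-10368 - 33189) - 21 = -43557 - 21 = -43578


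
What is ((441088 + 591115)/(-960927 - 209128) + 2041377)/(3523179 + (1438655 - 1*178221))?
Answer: 9910881052/23224441115 ≈ 0.42674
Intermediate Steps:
((441088 + 591115)/(-960927 - 209128) + 2041377)/(3523179 + (1438655 - 1*178221)) = (1032203/(-1170055) + 2041377)/(3523179 + (1438655 - 178221)) = (1032203*(-1/1170055) + 2041377)/(3523179 + 1260434) = (-4283/4855 + 2041377)/4783613 = (9910881052/4855)*(1/4783613) = 9910881052/23224441115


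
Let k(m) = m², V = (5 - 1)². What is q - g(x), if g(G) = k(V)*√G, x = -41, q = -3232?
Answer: -3232 - 256*I*√41 ≈ -3232.0 - 1639.2*I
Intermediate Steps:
V = 16 (V = 4² = 16)
g(G) = 256*√G (g(G) = 16²*√G = 256*√G)
q - g(x) = -3232 - 256*√(-41) = -3232 - 256*I*√41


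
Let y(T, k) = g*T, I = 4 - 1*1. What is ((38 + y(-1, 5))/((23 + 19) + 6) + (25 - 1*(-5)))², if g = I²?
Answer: 2157961/2304 ≈ 936.62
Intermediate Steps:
I = 3 (I = 4 - 1 = 3)
g = 9 (g = 3² = 9)
y(T, k) = 9*T
((38 + y(-1, 5))/((23 + 19) + 6) + (25 - 1*(-5)))² = ((38 + 9*(-1))/((23 + 19) + 6) + (25 - 1*(-5)))² = ((38 - 9)/(42 + 6) + (25 + 5))² = (29/48 + 30)² = (1469/48)² = 2157961/2304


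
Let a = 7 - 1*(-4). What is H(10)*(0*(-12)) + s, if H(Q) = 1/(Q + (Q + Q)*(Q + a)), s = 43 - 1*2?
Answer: 41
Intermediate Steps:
a = 11 (a = 7 + 4 = 11)
s = 41 (s = 43 - 2 = 41)
H(Q) = 1/(Q + 2*Q*(11 + Q)) (H(Q) = 1/(Q + (Q + Q)*(Q + 11)) = 1/(Q + (2*Q)*(11 + Q)) = 1/(Q + 2*Q*(11 + Q)))
H(10)*(0*(-12)) + s = (1/(10*(23 + 2*10)))*(0*(-12)) + 41 = (1/(10*(23 + 20)))*0 + 41 = ((⅒)/43)*0 + 41 = ((⅒)*(1/43))*0 + 41 = (1/430)*0 + 41 = 0 + 41 = 41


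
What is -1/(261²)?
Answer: -1/68121 ≈ -1.4680e-5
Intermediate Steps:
-1/(261²) = -1/68121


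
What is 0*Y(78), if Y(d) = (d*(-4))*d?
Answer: 0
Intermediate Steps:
Y(d) = -4*d² (Y(d) = (-4*d)*d = -4*d²)
0*Y(78) = 0*(-4*78²) = 0*(-4*6084) = 0*(-24336) = 0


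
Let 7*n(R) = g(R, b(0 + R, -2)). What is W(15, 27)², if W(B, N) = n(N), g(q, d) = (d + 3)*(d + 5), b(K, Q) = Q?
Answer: 9/49 ≈ 0.18367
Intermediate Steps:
g(q, d) = (3 + d)*(5 + d)
n(R) = 3/7 (n(R) = (15 + (-2)² + 8*(-2))/7 = (15 + 4 - 16)/7 = (⅐)*3 = 3/7)
W(B, N) = 3/7
W(15, 27)² = (3/7)² = 9/49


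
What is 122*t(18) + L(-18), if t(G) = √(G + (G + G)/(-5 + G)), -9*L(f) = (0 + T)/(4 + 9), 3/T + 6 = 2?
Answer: 1/156 + 366*√390/13 ≈ 556.00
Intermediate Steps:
T = -¾ (T = 3/(-6 + 2) = 3/(-4) = 3*(-¼) = -¾ ≈ -0.75000)
L(f) = 1/156 (L(f) = -(0 - ¾)/(9*(4 + 9)) = -(-1)/(12*13) = -⅑*(-3/52) = 1/156)
t(G) = √(G + 2*G/(-5 + G)) (t(G) = √(G + (2*G)/(-5 + G)) = √(G + 2*G/(-5 + G)))
122*t(18) + L(-18) = 122*√(18*(-3 + 18)/(-5 + 18)) + 1/156 = 122*√(18*15/13) + 1/156 = 122*√(18*(1/13)*15) + 1/156 = 122*√(270/13) + 1/156 = 122*(3*√390/13) + 1/156 = 366*√390/13 + 1/156 = 1/156 + 366*√390/13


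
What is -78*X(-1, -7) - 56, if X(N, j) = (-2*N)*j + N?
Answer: 1114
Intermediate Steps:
X(N, j) = N - 2*N*j (X(N, j) = -2*N*j + N = N - 2*N*j)
-78*X(-1, -7) - 56 = -(-78)*(1 - 2*(-7)) - 56 = -(-78)*(1 + 14) - 56 = -(-78)*15 - 56 = -78*(-15) - 56 = 1170 - 56 = 1114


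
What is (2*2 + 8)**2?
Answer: 144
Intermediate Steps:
(2*2 + 8)**2 = (4 + 8)**2 = 12**2 = 144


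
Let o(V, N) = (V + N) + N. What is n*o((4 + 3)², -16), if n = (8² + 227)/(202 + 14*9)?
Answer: 4947/328 ≈ 15.082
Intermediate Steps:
o(V, N) = V + 2*N (o(V, N) = (N + V) + N = V + 2*N)
n = 291/328 (n = (64 + 227)/(202 + 126) = 291/328 ≈ 0.88720)
n*o((4 + 3)², -16) = 291*((4 + 3)² + 2*(-16))/328 = 291*(7² - 32)/328 = 291*(49 - 32)/328 = (291/328)*17 = 4947/328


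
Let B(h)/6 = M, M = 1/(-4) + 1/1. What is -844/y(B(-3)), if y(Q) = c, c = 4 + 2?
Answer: -422/3 ≈ -140.67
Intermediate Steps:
M = ¾ (M = 1*(-¼) + 1*1 = -¼ + 1 = ¾ ≈ 0.75000)
B(h) = 9/2 (B(h) = 6*(¾) = 9/2)
c = 6
y(Q) = 6
-844/y(B(-3)) = -844/6 = -844*⅙ = -422/3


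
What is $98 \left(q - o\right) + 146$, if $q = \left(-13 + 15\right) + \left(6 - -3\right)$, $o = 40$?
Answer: $-2696$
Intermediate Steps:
$q = 11$ ($q = 2 + \left(6 + 3\right) = 2 + 9 = 11$)
$98 \left(q - o\right) + 146 = 98 \left(11 - 40\right) + 146 = 98 \left(-29\right) + 146 = -2842 + 146 = -2696$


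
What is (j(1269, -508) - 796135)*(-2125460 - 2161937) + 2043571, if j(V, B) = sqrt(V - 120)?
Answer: 3413348854166 - 4287397*sqrt(1149) ≈ 3.4132e+12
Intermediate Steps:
j(V, B) = sqrt(-120 + V)
(j(1269, -508) - 796135)*(-2125460 - 2161937) + 2043571 = (sqrt(-120 + 1269) - 796135)*(-2125460 - 2161937) + 2043571 = (sqrt(1149) - 796135)*(-4287397) + 2043571 = (-796135 + sqrt(1149))*(-4287397) + 2043571 = (3413346810595 - 4287397*sqrt(1149)) + 2043571 = 3413348854166 - 4287397*sqrt(1149)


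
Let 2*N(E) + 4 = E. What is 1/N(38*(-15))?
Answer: -1/287 ≈ -0.0034843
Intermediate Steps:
N(E) = -2 + E/2
1/N(38*(-15)) = 1/(-2 + (38*(-15))/2) = 1/(-2 + (½)*(-570)) = 1/(-2 - 285) = 1/(-287) = -1/287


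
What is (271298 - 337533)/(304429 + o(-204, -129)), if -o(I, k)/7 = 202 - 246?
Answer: -66235/304737 ≈ -0.21735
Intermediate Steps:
o(I, k) = 308 (o(I, k) = -7*(202 - 246) = -7*(-44) = 308)
(271298 - 337533)/(304429 + o(-204, -129)) = (271298 - 337533)/(304429 + 308) = -66235/304737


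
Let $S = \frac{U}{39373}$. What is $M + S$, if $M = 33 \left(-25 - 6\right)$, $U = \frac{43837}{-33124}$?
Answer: $- \frac{1334187694633}{1304191252} \approx -1023.0$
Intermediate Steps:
$U = - \frac{43837}{33124}$ ($U = 43837 \left(- \frac{1}{33124}\right) = - \frac{43837}{33124} \approx -1.3234$)
$M = -1023$ ($M = 33 \left(-31\right) = -1023$)
$S = - \frac{43837}{1304191252}$ ($S = - \frac{43837}{33124 \cdot 39373} = \left(- \frac{43837}{33124}\right) \frac{1}{39373} = - \frac{43837}{1304191252} \approx -3.3612 \cdot 10^{-5}$)
$M + S = -1023 - \frac{43837}{1304191252} = - \frac{1334187694633}{1304191252}$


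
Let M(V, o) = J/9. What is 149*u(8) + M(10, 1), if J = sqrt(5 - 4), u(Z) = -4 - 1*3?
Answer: -9386/9 ≈ -1042.9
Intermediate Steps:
u(Z) = -7 (u(Z) = -4 - 3 = -7)
J = 1 (J = sqrt(1) = 1)
M(V, o) = 1/9
149*u(8) + M(10, 1) = 149*(-7) + 1/9 = -1043 + 1/9 = -9386/9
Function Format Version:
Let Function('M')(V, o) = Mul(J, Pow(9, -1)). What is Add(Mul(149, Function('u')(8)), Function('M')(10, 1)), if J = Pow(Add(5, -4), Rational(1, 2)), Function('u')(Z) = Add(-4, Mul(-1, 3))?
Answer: Rational(-9386, 9) ≈ -1042.9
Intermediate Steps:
Function('u')(Z) = -7 (Function('u')(Z) = Add(-4, -3) = -7)
J = 1 (J = Pow(1, Rational(1, 2)) = 1)
Function('M')(V, o) = Rational(1, 9) (Function('M')(V, o) = Mul(1, Pow(9, -1)) = Mul(1, Rational(1, 9)) = Rational(1, 9))
Add(Mul(149, Function('u')(8)), Function('M')(10, 1)) = Add(Mul(149, -7), Rational(1, 9)) = Add(-1043, Rational(1, 9)) = Rational(-9386, 9)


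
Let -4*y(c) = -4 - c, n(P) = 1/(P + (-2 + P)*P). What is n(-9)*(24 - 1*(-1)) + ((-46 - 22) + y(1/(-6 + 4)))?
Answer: -4813/72 ≈ -66.847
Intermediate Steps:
n(P) = 1/(P + P*(-2 + P))
y(c) = 1 + c/4 (y(c) = -(-4 - c)/4 = 1 + c/4)
n(-9)*(24 - 1*(-1)) + ((-46 - 22) + y(1/(-6 + 4))) = (1/((-9)*(-1 - 9)))*(24 - 1*(-1)) + ((-46 - 22) + (1 + 1/(4*(-6 + 4)))) = (-⅑/(-10))*(24 + 1) + (-68 + (1 + (¼)/(-2))) = -⅑*(-⅒)*25 + (-68 + (1 + (¼)*(-½))) = (1/90)*25 + (-68 + (1 - ⅛)) = 5/18 + (-68 + 7/8) = 5/18 - 537/8 = -4813/72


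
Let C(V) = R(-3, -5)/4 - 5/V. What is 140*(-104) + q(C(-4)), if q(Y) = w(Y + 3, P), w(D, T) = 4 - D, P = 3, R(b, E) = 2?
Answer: -58243/4 ≈ -14561.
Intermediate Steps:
C(V) = 1/2 - 5/V (C(V) = 2/4 - 5/V = 2*(1/4) - 5/V = 1/2 - 5/V)
q(Y) = 1 - Y (q(Y) = 4 - (Y + 3) = 4 - (3 + Y) = 4 + (-3 - Y) = 1 - Y)
140*(-104) + q(C(-4)) = 140*(-104) + (1 - (-10 - 4)/(2*(-4))) = -14560 + (1 - (-1)*(-14)/(2*4)) = -14560 + (1 - 1*7/4) = -14560 + (1 - 7/4) = -14560 - 3/4 = -58243/4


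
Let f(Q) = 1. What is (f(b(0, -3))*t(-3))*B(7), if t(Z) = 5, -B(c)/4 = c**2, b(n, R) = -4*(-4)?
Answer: -980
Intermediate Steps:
b(n, R) = 16
B(c) = -4*c**2
(f(b(0, -3))*t(-3))*B(7) = (1*5)*(-4*7**2) = 5*(-4*49) = 5*(-196) = -980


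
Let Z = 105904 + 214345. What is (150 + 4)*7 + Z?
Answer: 321327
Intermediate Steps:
Z = 320249
(150 + 4)*7 + Z = (150 + 4)*7 + 320249 = 154*7 + 320249 = 1078 + 320249 = 321327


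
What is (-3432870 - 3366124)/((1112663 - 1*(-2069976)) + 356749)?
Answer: -3399497/1769694 ≈ -1.9210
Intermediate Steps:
(-3432870 - 3366124)/((1112663 - 1*(-2069976)) + 356749) = -6798994/((1112663 + 2069976) + 356749) = -6798994/(3182639 + 356749) = -6798994/3539388 = -6798994*1/3539388 = -3399497/1769694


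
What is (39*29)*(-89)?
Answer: -100659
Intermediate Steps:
(39*29)*(-89) = 1131*(-89) = -100659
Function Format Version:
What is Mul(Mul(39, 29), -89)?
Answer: -100659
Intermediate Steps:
Mul(Mul(39, 29), -89) = Mul(1131, -89) = -100659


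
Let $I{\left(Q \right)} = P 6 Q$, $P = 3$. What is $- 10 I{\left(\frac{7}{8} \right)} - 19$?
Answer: $- \frac{353}{2} \approx -176.5$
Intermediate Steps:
$I{\left(Q \right)} = 18 Q$ ($I{\left(Q \right)} = 3 \cdot 6 Q = 18 Q$)
$- 10 I{\left(\frac{7}{8} \right)} - 19 = - 10 \cdot 18 \cdot \frac{7}{8} - 19 = \left(-10\right) \frac{63}{4} - 19 = - \frac{315}{2} - 19 = - \frac{353}{2}$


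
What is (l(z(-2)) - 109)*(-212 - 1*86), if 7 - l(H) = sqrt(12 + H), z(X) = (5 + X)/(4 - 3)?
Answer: 30396 + 298*sqrt(15) ≈ 31550.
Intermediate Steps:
z(X) = 5 + X (z(X) = (5 + X)/1 = (5 + X)*1 = 5 + X)
l(H) = 7 - sqrt(12 + H)
(l(z(-2)) - 109)*(-212 - 1*86) = ((7 - sqrt(12 + (5 - 2))) - 109)*(-212 - 1*86) = ((7 - sqrt(12 + 3)) - 109)*(-212 - 86) = ((7 - sqrt(15)) - 109)*(-298) = (-102 - sqrt(15))*(-298) = 30396 + 298*sqrt(15)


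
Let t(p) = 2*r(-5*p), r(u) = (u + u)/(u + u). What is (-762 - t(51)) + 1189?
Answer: 425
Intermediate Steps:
r(u) = 1 (r(u) = (2*u)/((2*u)) = (2*u)*(1/(2*u)) = 1)
t(p) = 2 (t(p) = 2*1 = 2)
(-762 - t(51)) + 1189 = (-762 - 1*2) + 1189 = (-762 - 2) + 1189 = -764 + 1189 = 425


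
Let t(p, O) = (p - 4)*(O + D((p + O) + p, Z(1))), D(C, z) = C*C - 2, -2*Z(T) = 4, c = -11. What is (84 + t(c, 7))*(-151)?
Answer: 508266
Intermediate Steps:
Z(T) = -2 (Z(T) = -½*4 = -2)
D(C, z) = -2 + C² (D(C, z) = C² - 2 = -2 + C²)
t(p, O) = (-4 + p)*(-2 + O + (O + 2*p)²) (t(p, O) = (p - 4)*(O + (-2 + ((p + O) + p)²)) = (-4 + p)*(O + (-2 + ((O + p) + p)²)) = (-4 + p)*(O + (-2 + (O + 2*p)²)) = (-4 + p)*(-2 + O + (O + 2*p)²))
(84 + t(c, 7))*(-151) = (84 + (8 - 4*7 - 4*(7 + 2*(-11))² + 7*(-11) - 11*(-2 + (7 + 2*(-11))²)))*(-151) = (84 + (8 - 28 - 4*(7 - 22)² - 77 - 11*(-2 + (7 - 22)²)))*(-151) = (84 + (8 - 28 - 4*(-15)² - 77 - 11*(-2 + (-15)²)))*(-151) = (84 + (8 - 28 - 4*225 - 77 - 11*(-2 + 225)))*(-151) = (84 + (8 - 28 - 900 - 77 - 11*223))*(-151) = (84 + (8 - 28 - 900 - 77 - 2453))*(-151) = (84 - 3450)*(-151) = -3366*(-151) = 508266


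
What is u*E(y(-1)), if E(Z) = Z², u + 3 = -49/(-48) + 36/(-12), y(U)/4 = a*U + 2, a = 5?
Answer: -717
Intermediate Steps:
y(U) = 8 + 20*U (y(U) = 4*(5*U + 2) = 4*(2 + 5*U) = 8 + 20*U)
u = -239/48 (u = -3 + (-49/(-48) + 36/(-12)) = -3 + (-49*(-1/48) + 36*(-1/12)) = -3 + (49/48 - 3) = -3 - 95/48 = -239/48 ≈ -4.9792)
u*E(y(-1)) = -239*(8 + 20*(-1))²/48 = -239*(8 - 20)²/48 = -239/48*(-12)² = -239/48*144 = -717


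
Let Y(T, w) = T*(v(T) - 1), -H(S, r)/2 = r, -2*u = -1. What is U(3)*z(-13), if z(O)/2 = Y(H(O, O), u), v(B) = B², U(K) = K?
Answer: 105300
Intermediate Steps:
u = ½ (u = -½*(-1) = ½ ≈ 0.50000)
H(S, r) = -2*r
Y(T, w) = T*(-1 + T²) (Y(T, w) = T*(T² - 1) = T*(-1 + T²))
z(O) = -16*O³ + 4*O (z(O) = 2*((-2*O)³ - (-2)*O) = 2*(-8*O³ + 2*O) = -16*O³ + 4*O)
U(3)*z(-13) = 3*(-16*(-13)³ + 4*(-13)) = 3*(-16*(-2197) - 52) = 3*(35152 - 52) = 3*35100 = 105300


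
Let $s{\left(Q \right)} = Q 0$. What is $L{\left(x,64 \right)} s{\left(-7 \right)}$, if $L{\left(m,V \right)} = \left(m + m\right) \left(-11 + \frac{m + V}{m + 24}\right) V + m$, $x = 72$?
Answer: $0$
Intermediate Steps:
$s{\left(Q \right)} = 0$
$L{\left(m,V \right)} = m + 2 V m \left(-11 + \frac{V + m}{24 + m}\right)$ ($L{\left(m,V \right)} = 2 m \left(-11 + \frac{V + m}{24 + m}\right) V + m = 2 V m \left(-11 + \frac{V + m}{24 + m}\right) + m = m + 2 V m \left(-11 + \frac{V + m}{24 + m}\right)$)
$L{\left(x,64 \right)} s{\left(-7 \right)} = \frac{72 \left(24 + 72 - 33792 + 2 \cdot 64^{2} - 1280 \cdot 72\right)}{24 + 72} \cdot 0 = \frac{72 \left(24 + 72 - 33792 + 2 \cdot 4096 - 92160\right)}{96} \cdot 0 = 72 \cdot \frac{1}{96} \left(24 + 72 - 33792 + 8192 - 92160\right) 0 = 72 \cdot \frac{1}{96} \left(-117664\right) 0 = \left(-88248\right) 0 = 0$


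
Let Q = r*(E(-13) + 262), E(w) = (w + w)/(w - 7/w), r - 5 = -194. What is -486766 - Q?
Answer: -1310561/3 ≈ -4.3685e+5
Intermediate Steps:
r = -189 (r = 5 - 194 = -189)
E(w) = 2*w/(w - 7/w) (E(w) = (2*w)/(w - 7/w) = 2*w/(w - 7/w))
Q = -149737/3 (Q = -189*(2*(-13)²/(-7 + (-13)²) + 262) = -189*(2*169/(-7 + 169) + 262) = -189*(2*169/162 + 262) = -189*(2*169*(1/162) + 262) = -189*(169/81 + 262) = -189*21391/81 = -149737/3 ≈ -49912.)
-486766 - Q = -486766 - 1*(-149737/3) = -486766 + 149737/3 = -1310561/3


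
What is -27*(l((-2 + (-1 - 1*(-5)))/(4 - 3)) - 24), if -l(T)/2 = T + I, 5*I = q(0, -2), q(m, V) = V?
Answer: 3672/5 ≈ 734.40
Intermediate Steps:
I = -⅖ (I = (⅕)*(-2) = -⅖ ≈ -0.40000)
l(T) = ⅘ - 2*T (l(T) = -2*(T - ⅖) = -2*(-⅖ + T) = ⅘ - 2*T)
-27*(l((-2 + (-1 - 1*(-5)))/(4 - 3)) - 24) = -27*((⅘ - 2*(-2 + (-1 - 1*(-5)))/(4 - 3)) - 24) = -27*((⅘ - 2*(-2 + (-1 + 5))/1) - 24) = -27*((⅘ - 2*(-2 + 4)) - 24) = -27*((⅘ - 4) - 24) = -27*(-16/5 - 24) = -27*(-136/5) = 3672/5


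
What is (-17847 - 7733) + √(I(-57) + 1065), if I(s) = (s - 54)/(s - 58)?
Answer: -25580 + √14097390/115 ≈ -25547.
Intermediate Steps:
I(s) = (-54 + s)/(-58 + s)
(-17847 - 7733) + √(I(-57) + 1065) = (-17847 - 7733) + √((-54 - 57)/(-58 - 57) + 1065) = -25580 + √(-111/(-115) + 1065) = -25580 + √(-1/115*(-111) + 1065) = -25580 + √(111/115 + 1065) = -25580 + √(122586/115) = -25580 + √14097390/115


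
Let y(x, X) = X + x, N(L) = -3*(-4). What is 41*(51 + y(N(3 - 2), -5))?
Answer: 2378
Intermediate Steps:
N(L) = 12
41*(51 + y(N(3 - 2), -5)) = 41*(51 + (-5 + 12)) = 41*(51 + 7) = 41*58 = 2378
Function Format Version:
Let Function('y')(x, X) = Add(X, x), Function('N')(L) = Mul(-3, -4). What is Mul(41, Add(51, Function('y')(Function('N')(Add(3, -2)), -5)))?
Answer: 2378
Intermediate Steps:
Function('N')(L) = 12
Mul(41, Add(51, Function('y')(Function('N')(Add(3, -2)), -5))) = Mul(41, Add(51, Add(-5, 12))) = Mul(41, Add(51, 7)) = Mul(41, 58) = 2378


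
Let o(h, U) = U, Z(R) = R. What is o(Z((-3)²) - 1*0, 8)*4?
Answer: 32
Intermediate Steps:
o(Z((-3)²) - 1*0, 8)*4 = 8*4 = 32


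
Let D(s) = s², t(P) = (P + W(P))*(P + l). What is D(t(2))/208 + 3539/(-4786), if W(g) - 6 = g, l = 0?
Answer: 73643/62218 ≈ 1.1836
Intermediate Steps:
W(g) = 6 + g
t(P) = P*(6 + 2*P) (t(P) = (P + (6 + P))*(P + 0) = (6 + 2*P)*P = P*(6 + 2*P))
D(t(2))/208 + 3539/(-4786) = (2*2*(3 + 2))²/208 + 3539/(-4786) = (2*2*5)²*(1/208) + 3539*(-1/4786) = 20²*(1/208) - 3539/4786 = 400*(1/208) - 3539/4786 = 25/13 - 3539/4786 = 73643/62218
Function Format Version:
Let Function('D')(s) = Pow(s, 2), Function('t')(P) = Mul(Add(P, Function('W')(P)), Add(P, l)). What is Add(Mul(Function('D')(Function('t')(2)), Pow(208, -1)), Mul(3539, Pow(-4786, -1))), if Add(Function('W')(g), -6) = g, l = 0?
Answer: Rational(73643, 62218) ≈ 1.1836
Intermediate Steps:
Function('W')(g) = Add(6, g)
Function('t')(P) = Mul(P, Add(6, Mul(2, P))) (Function('t')(P) = Mul(Add(P, Add(6, P)), Add(P, 0)) = Mul(Add(6, Mul(2, P)), P) = Mul(P, Add(6, Mul(2, P))))
Add(Mul(Function('D')(Function('t')(2)), Pow(208, -1)), Mul(3539, Pow(-4786, -1))) = Add(Mul(Pow(Mul(2, 2, Add(3, 2)), 2), Pow(208, -1)), Mul(3539, Pow(-4786, -1))) = Add(Mul(Pow(Mul(2, 2, 5), 2), Rational(1, 208)), Mul(3539, Rational(-1, 4786))) = Add(Mul(Pow(20, 2), Rational(1, 208)), Rational(-3539, 4786)) = Add(Mul(400, Rational(1, 208)), Rational(-3539, 4786)) = Add(Rational(25, 13), Rational(-3539, 4786)) = Rational(73643, 62218)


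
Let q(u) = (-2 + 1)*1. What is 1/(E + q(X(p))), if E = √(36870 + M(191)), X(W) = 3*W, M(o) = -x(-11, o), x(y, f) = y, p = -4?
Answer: 1/36880 + √36881/36880 ≈ 0.0052344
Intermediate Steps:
M(o) = 11 (M(o) = -1*(-11) = 11)
q(u) = -1 (q(u) = -1*1 = -1)
E = √36881 (E = √(36870 + 11) = √36881 ≈ 192.04)
1/(E + q(X(p))) = 1/(√36881 - 1) = 1/(-1 + √36881)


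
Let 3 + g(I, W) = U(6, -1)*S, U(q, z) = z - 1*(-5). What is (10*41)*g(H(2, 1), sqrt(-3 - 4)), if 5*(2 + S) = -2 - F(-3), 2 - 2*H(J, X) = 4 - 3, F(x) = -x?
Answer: -6150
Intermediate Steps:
U(q, z) = 5 + z (U(q, z) = z + 5 = 5 + z)
H(J, X) = 1/2 (H(J, X) = 1 - (4 - 3)/2 = 1 - 1/2*1 = 1 - 1/2 = 1/2)
S = -3 (S = -2 + (-2 - (-1)*(-3))/5 = -2 + (-2 - 1*3)/5 = -2 + (-2 - 3)/5 = -2 + (1/5)*(-5) = -2 - 1 = -3)
g(I, W) = -15 (g(I, W) = -3 + (5 - 1)*(-3) = -3 + 4*(-3) = -3 - 12 = -15)
(10*41)*g(H(2, 1), sqrt(-3 - 4)) = (10*41)*(-15) = 410*(-15) = -6150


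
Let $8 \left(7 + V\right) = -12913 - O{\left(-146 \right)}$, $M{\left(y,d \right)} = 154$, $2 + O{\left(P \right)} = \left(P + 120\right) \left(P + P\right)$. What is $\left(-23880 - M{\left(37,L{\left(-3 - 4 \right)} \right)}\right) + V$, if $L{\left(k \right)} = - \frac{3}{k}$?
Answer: $- \frac{212831}{8} \approx -26604.0$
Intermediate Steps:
$O{\left(P \right)} = -2 + 2 P \left(120 + P\right)$ ($O{\left(P \right)} = -2 + \left(P + 120\right) \left(P + P\right) = -2 + \left(120 + P\right) 2 P = -2 + 2 P \left(120 + P\right)$)
$V = - \frac{20559}{8}$ ($V = -7 + \frac{-12913 - \left(-2 + 2 \left(-146\right)^{2} + 240 \left(-146\right)\right)}{8} = -7 + \frac{-12913 - \left(-2 + 2 \cdot 21316 - 35040\right)}{8} = -7 + \frac{-12913 - \left(-2 + 42632 - 35040\right)}{8} = -7 + \frac{-12913 - 7590}{8} = -7 + \frac{1}{8} \left(-20503\right) = -7 - \frac{20503}{8} = - \frac{20559}{8} \approx -2569.9$)
$\left(-23880 - M{\left(37,L{\left(-3 - 4 \right)} \right)}\right) + V = \left(-23880 - 154\right) - \frac{20559}{8} = -24034 - \frac{20559}{8} = - \frac{212831}{8}$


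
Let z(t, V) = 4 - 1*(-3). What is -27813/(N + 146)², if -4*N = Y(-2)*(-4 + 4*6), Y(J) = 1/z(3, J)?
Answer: -454279/344763 ≈ -1.3177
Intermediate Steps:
z(t, V) = 7 (z(t, V) = 4 + 3 = 7)
Y(J) = ⅐ (Y(J) = 1/7 = ⅐)
N = -5/7 (N = -(-4 + 4*6)/28 = -(-4 + 24)/28 = -20/28 = -¼*20/7 = -5/7 ≈ -0.71429)
-27813/(N + 146)² = -27813/(-5/7 + 146)² = -27813/((1017/7)²) = -27813/1034289/49 = -27813*49/1034289 = -454279/344763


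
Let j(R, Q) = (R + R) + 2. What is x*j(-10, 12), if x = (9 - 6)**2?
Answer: -162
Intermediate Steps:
j(R, Q) = 2 + 2*R (j(R, Q) = 2*R + 2 = 2 + 2*R)
x = 9 (x = 3**2 = 9)
x*j(-10, 12) = 9*(2 + 2*(-10)) = 9*(2 - 20) = 9*(-18) = -162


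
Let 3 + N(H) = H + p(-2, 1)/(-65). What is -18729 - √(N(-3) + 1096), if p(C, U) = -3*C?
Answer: -18729 - 2*√1151215/65 ≈ -18762.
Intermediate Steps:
N(H) = -201/65 + H (N(H) = -3 + (H - 3*(-2)/(-65)) = -3 + (H + 6*(-1/65)) = -3 + (H - 6/65) = -3 + (-6/65 + H) = -201/65 + H)
-18729 - √(N(-3) + 1096) = -18729 - √((-201/65 - 3) + 1096) = -18729 - √(-396/65 + 1096) = -18729 - √(70844/65) = -18729 - 2*√1151215/65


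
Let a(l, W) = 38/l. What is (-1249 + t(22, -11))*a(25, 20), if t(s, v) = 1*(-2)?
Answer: -47538/25 ≈ -1901.5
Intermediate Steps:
t(s, v) = -2
(-1249 + t(22, -11))*a(25, 20) = (-1249 - 2)*(38/25) = -47538/25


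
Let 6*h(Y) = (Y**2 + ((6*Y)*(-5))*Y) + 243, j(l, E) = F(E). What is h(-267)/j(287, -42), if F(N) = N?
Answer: 114841/14 ≈ 8202.9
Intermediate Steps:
j(l, E) = E
h(Y) = 81/2 - 29*Y**2/6 (h(Y) = ((Y**2 + ((6*Y)*(-5))*Y) + 243)/6 = ((Y**2 + (-30*Y)*Y) + 243)/6 = ((Y**2 - 30*Y**2) + 243)/6 = (-29*Y**2 + 243)/6 = (243 - 29*Y**2)/6 = 81/2 - 29*Y**2/6)
h(-267)/j(287, -42) = (81/2 - 29/6*(-267)**2)/(-42) = (81/2 - 29/6*71289)*(-1/42) = (81/2 - 689127/2)*(-1/42) = -344523*(-1/42) = 114841/14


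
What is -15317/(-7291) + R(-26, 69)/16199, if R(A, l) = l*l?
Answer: 282832534/118106909 ≈ 2.3947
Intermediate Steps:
R(A, l) = l²
-15317/(-7291) + R(-26, 69)/16199 = -15317/(-7291) + 69²/16199 = -15317*(-1/7291) + 4761*(1/16199) = 15317/7291 + 4761/16199 = 282832534/118106909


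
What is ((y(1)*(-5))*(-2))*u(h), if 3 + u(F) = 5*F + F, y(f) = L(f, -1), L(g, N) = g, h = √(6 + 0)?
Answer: -30 + 60*√6 ≈ 116.97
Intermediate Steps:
h = √6 ≈ 2.4495
y(f) = f
u(F) = -3 + 6*F (u(F) = -3 + (5*F + F) = -3 + 6*F)
((y(1)*(-5))*(-2))*u(h) = ((1*(-5))*(-2))*(-3 + 6*√6) = (-5*(-2))*(-3 + 6*√6) = 10*(-3 + 6*√6) = -30 + 60*√6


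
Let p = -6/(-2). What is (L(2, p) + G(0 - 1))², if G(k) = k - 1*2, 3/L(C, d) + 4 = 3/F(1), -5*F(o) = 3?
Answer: 100/9 ≈ 11.111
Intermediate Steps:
p = 3 (p = -6*(-½) = 3)
F(o) = -⅗ (F(o) = -⅕*3 = -⅗)
L(C, d) = -⅓ (L(C, d) = 3/(-4 + 3/(-⅗)) = 3/(-4 + 3*(-5/3)) = 3/(-4 - 5) = 3/(-9) = 3*(-⅑) = -⅓)
G(k) = -2 + k (G(k) = k - 2 = -2 + k)
(L(2, p) + G(0 - 1))² = (-⅓ + (-2 + (0 - 1)))² = (-⅓ + (-2 - 1))² = (-⅓ - 3)² = (-10/3)² = 100/9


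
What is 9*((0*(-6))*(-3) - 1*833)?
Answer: -7497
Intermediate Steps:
9*((0*(-6))*(-3) - 1*833) = 9*(0*(-3) - 833) = 9*(0 - 833) = 9*(-833) = -7497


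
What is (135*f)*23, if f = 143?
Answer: 444015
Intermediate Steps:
(135*f)*23 = (135*143)*23 = 19305*23 = 444015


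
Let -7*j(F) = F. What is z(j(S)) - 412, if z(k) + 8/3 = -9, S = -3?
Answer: -1271/3 ≈ -423.67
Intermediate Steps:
j(F) = -F/7
z(k) = -35/3 (z(k) = -8/3 - 9 = -35/3)
z(j(S)) - 412 = -35/3 - 412 = -1271/3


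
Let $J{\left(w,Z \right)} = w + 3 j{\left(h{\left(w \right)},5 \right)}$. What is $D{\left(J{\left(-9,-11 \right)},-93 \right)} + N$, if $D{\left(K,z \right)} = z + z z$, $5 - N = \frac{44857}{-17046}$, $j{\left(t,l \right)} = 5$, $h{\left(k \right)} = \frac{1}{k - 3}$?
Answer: $\frac{145975663}{17046} \approx 8563.6$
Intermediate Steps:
$h{\left(k \right)} = \frac{1}{-3 + k}$
$J{\left(w,Z \right)} = 15 + w$ ($J{\left(w,Z \right)} = w + 3 \cdot 5 = w + 15 = 15 + w$)
$N = \frac{130087}{17046}$ ($N = 5 - \frac{44857}{-17046} = 5 - 44857 \left(- \frac{1}{17046}\right) = 5 - - \frac{44857}{17046} = 5 + \frac{44857}{17046} = \frac{130087}{17046} \approx 7.6315$)
$D{\left(K,z \right)} = z + z^{2}$
$D{\left(J{\left(-9,-11 \right)},-93 \right)} + N = - 93 \left(1 - 93\right) + \frac{130087}{17046} = \left(-93\right) \left(-92\right) + \frac{130087}{17046} = 8556 + \frac{130087}{17046} = \frac{145975663}{17046}$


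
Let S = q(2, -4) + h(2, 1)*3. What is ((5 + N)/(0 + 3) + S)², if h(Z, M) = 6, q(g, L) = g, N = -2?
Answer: 441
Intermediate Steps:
S = 20 (S = 2 + 6*3 = 2 + 18 = 20)
((5 + N)/(0 + 3) + S)² = ((5 - 2)/(0 + 3) + 20)² = (3/3 + 20)² = (3*(⅓) + 20)² = (1 + 20)² = 21² = 441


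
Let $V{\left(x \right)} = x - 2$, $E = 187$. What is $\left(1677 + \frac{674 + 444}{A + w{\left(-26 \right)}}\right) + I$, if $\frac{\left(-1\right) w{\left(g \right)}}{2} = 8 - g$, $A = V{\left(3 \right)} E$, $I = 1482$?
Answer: $\frac{377039}{119} \approx 3168.4$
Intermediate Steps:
$V{\left(x \right)} = -2 + x$ ($V{\left(x \right)} = x - 2 = -2 + x$)
$A = 187$ ($A = \left(-2 + 3\right) 187 = 1 \cdot 187 = 187$)
$w{\left(g \right)} = -16 + 2 g$ ($w{\left(g \right)} = - 2 \left(8 - g\right) = -16 + 2 g$)
$\left(1677 + \frac{674 + 444}{A + w{\left(-26 \right)}}\right) + I = \left(1677 + \frac{674 + 444}{187 + \left(-16 + 2 \left(-26\right)\right)}\right) + 1482 = \left(1677 + \frac{1118}{187 - 68}\right) + 1482 = \left(1677 + \frac{1118}{119}\right) + 1482 = \frac{200681}{119} + 1482 = \frac{377039}{119}$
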